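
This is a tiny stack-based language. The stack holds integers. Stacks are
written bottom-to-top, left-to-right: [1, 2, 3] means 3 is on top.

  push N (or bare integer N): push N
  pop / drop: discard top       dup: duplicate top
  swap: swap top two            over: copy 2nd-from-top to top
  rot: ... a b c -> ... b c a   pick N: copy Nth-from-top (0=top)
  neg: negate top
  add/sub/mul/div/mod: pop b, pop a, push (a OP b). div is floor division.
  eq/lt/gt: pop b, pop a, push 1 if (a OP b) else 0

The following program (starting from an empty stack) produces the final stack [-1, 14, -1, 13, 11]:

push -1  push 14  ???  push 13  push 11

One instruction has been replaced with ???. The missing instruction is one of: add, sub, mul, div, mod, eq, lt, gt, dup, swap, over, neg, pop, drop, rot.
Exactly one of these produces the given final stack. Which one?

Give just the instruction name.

Answer: over

Derivation:
Stack before ???: [-1, 14]
Stack after ???:  [-1, 14, -1]
The instruction that transforms [-1, 14] -> [-1, 14, -1] is: over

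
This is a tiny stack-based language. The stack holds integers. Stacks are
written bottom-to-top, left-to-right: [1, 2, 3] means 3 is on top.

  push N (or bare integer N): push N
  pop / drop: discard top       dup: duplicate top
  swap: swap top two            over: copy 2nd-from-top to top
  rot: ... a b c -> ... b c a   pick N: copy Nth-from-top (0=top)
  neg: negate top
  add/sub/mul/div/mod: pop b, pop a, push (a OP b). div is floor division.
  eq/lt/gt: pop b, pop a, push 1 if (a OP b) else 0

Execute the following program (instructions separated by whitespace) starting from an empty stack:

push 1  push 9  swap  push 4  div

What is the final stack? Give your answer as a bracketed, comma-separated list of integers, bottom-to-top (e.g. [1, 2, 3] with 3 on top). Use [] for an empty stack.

Answer: [9, 0]

Derivation:
After 'push 1': [1]
After 'push 9': [1, 9]
After 'swap': [9, 1]
After 'push 4': [9, 1, 4]
After 'div': [9, 0]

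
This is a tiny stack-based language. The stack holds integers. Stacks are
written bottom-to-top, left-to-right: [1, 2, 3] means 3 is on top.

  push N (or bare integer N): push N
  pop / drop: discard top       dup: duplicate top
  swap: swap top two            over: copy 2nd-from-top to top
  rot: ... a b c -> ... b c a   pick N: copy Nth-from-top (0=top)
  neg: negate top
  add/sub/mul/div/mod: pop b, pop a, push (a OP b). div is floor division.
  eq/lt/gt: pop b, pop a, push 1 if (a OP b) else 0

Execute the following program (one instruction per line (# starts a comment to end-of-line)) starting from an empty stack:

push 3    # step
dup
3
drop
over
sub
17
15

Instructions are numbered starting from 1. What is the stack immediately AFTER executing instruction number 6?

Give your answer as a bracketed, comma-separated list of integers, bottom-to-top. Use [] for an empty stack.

Step 1 ('push 3'): [3]
Step 2 ('dup'): [3, 3]
Step 3 ('3'): [3, 3, 3]
Step 4 ('drop'): [3, 3]
Step 5 ('over'): [3, 3, 3]
Step 6 ('sub'): [3, 0]

Answer: [3, 0]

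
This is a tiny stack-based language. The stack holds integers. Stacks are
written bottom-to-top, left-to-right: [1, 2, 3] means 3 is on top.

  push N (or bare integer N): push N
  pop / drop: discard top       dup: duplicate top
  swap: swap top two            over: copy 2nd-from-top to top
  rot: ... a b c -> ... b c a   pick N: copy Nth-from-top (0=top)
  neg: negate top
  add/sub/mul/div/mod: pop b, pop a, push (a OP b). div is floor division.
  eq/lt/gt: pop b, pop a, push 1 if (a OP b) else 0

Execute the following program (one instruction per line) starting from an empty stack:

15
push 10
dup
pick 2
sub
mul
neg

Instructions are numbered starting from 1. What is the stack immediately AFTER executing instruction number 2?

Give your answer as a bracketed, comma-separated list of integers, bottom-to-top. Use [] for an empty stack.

Answer: [15, 10]

Derivation:
Step 1 ('15'): [15]
Step 2 ('push 10'): [15, 10]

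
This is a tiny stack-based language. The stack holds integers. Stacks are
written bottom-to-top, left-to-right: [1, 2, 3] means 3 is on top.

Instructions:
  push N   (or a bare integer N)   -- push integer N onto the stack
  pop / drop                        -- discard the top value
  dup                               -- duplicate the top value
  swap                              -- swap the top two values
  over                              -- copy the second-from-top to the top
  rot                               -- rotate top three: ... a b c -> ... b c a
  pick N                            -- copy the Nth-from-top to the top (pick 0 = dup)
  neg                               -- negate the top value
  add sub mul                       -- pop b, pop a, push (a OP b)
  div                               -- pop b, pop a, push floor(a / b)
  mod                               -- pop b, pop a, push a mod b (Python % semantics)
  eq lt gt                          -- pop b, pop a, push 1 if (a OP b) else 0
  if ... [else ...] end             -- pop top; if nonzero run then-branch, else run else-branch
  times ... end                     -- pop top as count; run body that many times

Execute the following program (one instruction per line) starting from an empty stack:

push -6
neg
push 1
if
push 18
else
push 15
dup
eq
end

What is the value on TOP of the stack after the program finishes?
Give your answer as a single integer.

After 'push -6': [-6]
After 'neg': [6]
After 'push 1': [6, 1]
After 'if': [6]
After 'push 18': [6, 18]

Answer: 18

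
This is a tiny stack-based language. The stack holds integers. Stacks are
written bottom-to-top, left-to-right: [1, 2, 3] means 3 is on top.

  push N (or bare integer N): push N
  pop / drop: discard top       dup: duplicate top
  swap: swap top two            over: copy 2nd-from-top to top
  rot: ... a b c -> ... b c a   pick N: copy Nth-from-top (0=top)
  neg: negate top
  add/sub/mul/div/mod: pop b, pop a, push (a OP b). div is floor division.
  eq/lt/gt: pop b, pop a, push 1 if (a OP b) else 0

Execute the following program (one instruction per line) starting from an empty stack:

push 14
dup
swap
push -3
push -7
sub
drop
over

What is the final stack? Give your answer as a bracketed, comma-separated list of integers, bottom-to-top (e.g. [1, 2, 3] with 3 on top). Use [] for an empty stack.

Answer: [14, 14, 14]

Derivation:
After 'push 14': [14]
After 'dup': [14, 14]
After 'swap': [14, 14]
After 'push -3': [14, 14, -3]
After 'push -7': [14, 14, -3, -7]
After 'sub': [14, 14, 4]
After 'drop': [14, 14]
After 'over': [14, 14, 14]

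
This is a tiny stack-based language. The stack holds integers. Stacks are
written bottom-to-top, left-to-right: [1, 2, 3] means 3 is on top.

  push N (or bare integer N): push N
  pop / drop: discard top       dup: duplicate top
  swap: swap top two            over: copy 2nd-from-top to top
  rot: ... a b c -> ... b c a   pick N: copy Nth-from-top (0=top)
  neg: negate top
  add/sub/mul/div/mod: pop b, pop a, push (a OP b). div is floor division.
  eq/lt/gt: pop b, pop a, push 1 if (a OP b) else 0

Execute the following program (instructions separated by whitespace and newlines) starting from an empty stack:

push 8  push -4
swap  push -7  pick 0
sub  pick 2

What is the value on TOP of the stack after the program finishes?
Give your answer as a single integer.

Answer: -4

Derivation:
After 'push 8': [8]
After 'push -4': [8, -4]
After 'swap': [-4, 8]
After 'push -7': [-4, 8, -7]
After 'pick 0': [-4, 8, -7, -7]
After 'sub': [-4, 8, 0]
After 'pick 2': [-4, 8, 0, -4]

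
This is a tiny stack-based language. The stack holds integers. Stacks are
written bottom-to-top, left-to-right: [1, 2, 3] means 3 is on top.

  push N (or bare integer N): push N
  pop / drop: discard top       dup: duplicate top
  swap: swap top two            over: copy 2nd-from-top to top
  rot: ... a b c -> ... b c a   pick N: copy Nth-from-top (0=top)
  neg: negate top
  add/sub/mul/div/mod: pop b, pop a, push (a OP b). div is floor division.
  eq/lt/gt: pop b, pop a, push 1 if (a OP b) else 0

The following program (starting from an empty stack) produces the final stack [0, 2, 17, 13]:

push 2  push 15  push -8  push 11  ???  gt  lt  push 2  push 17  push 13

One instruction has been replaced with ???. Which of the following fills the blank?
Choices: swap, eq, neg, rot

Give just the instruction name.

Answer: eq

Derivation:
Stack before ???: [2, 15, -8, 11]
Stack after ???:  [2, 15, 0]
Checking each choice:
  swap: produces [2, 0, 2, 17, 13]
  eq: MATCH
  neg: produces [2, 0, 2, 17, 13]
  rot: produces [2, 1, 2, 17, 13]


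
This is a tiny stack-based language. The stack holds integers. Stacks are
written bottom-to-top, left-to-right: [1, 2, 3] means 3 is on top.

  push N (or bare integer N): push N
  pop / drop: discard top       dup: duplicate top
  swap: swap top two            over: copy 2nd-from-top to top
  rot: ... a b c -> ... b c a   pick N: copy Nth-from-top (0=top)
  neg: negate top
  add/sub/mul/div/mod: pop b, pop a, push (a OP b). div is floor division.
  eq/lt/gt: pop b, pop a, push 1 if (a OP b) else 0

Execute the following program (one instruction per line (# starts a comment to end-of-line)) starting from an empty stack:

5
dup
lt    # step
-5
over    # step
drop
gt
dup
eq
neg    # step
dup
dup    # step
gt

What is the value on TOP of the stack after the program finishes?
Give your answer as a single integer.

Answer: 0

Derivation:
After 'push 5': [5]
After 'dup': [5, 5]
After 'lt': [0]
After 'push -5': [0, -5]
After 'over': [0, -5, 0]
After 'drop': [0, -5]
After 'gt': [1]
After 'dup': [1, 1]
After 'eq': [1]
After 'neg': [-1]
After 'dup': [-1, -1]
After 'dup': [-1, -1, -1]
After 'gt': [-1, 0]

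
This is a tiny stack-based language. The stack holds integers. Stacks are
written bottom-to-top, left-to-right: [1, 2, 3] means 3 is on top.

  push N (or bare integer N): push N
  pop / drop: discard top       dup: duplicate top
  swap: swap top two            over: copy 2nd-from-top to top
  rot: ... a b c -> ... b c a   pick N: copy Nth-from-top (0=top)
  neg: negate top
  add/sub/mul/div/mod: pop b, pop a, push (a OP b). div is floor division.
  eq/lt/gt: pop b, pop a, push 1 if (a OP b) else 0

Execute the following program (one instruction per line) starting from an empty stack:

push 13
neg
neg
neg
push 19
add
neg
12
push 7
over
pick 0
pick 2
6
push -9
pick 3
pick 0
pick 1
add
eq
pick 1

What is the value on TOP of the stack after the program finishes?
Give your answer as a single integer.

Answer: -9

Derivation:
After 'push 13': [13]
After 'neg': [-13]
After 'neg': [13]
After 'neg': [-13]
After 'push 19': [-13, 19]
After 'add': [6]
After 'neg': [-6]
After 'push 12': [-6, 12]
After 'push 7': [-6, 12, 7]
After 'over': [-6, 12, 7, 12]
After 'pick 0': [-6, 12, 7, 12, 12]
After 'pick 2': [-6, 12, 7, 12, 12, 7]
After 'push 6': [-6, 12, 7, 12, 12, 7, 6]
After 'push -9': [-6, 12, 7, 12, 12, 7, 6, -9]
After 'pick 3': [-6, 12, 7, 12, 12, 7, 6, -9, 12]
After 'pick 0': [-6, 12, 7, 12, 12, 7, 6, -9, 12, 12]
After 'pick 1': [-6, 12, 7, 12, 12, 7, 6, -9, 12, 12, 12]
After 'add': [-6, 12, 7, 12, 12, 7, 6, -9, 12, 24]
After 'eq': [-6, 12, 7, 12, 12, 7, 6, -9, 0]
After 'pick 1': [-6, 12, 7, 12, 12, 7, 6, -9, 0, -9]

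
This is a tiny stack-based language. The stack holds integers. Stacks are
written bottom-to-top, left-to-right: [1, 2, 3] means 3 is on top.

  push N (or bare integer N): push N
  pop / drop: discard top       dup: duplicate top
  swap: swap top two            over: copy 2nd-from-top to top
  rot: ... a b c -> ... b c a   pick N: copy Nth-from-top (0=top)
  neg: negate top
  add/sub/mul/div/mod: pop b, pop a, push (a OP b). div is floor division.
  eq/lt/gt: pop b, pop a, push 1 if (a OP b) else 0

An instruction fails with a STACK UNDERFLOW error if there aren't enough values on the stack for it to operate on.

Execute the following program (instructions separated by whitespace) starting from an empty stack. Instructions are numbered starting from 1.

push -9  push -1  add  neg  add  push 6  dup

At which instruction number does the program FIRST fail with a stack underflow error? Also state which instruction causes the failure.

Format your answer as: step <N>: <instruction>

Answer: step 5: add

Derivation:
Step 1 ('push -9'): stack = [-9], depth = 1
Step 2 ('push -1'): stack = [-9, -1], depth = 2
Step 3 ('add'): stack = [-10], depth = 1
Step 4 ('neg'): stack = [10], depth = 1
Step 5 ('add'): needs 2 value(s) but depth is 1 — STACK UNDERFLOW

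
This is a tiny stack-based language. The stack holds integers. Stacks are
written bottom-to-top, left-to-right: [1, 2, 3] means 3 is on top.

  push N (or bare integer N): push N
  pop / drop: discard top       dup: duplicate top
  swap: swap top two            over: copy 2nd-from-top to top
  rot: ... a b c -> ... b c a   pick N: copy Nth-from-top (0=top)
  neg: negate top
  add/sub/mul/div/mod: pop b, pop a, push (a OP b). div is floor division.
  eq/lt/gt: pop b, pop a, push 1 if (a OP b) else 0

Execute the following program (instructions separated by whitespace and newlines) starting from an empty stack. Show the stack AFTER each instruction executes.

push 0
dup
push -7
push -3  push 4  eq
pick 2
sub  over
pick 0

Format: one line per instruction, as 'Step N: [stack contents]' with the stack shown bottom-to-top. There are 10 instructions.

Step 1: [0]
Step 2: [0, 0]
Step 3: [0, 0, -7]
Step 4: [0, 0, -7, -3]
Step 5: [0, 0, -7, -3, 4]
Step 6: [0, 0, -7, 0]
Step 7: [0, 0, -7, 0, 0]
Step 8: [0, 0, -7, 0]
Step 9: [0, 0, -7, 0, -7]
Step 10: [0, 0, -7, 0, -7, -7]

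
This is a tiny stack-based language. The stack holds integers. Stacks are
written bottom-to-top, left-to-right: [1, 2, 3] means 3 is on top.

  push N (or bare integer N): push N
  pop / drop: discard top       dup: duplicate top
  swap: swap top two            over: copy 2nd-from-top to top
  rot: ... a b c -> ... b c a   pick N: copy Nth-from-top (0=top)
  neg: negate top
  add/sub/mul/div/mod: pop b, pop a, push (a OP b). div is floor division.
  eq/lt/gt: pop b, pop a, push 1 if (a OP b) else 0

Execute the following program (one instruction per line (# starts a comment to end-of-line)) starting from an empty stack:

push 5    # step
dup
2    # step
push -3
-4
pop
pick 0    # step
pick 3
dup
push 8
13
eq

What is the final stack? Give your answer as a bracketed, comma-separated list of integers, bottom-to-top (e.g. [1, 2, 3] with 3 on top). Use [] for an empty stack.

After 'push 5': [5]
After 'dup': [5, 5]
After 'push 2': [5, 5, 2]
After 'push -3': [5, 5, 2, -3]
After 'push -4': [5, 5, 2, -3, -4]
After 'pop': [5, 5, 2, -3]
After 'pick 0': [5, 5, 2, -3, -3]
After 'pick 3': [5, 5, 2, -3, -3, 5]
After 'dup': [5, 5, 2, -3, -3, 5, 5]
After 'push 8': [5, 5, 2, -3, -3, 5, 5, 8]
After 'push 13': [5, 5, 2, -3, -3, 5, 5, 8, 13]
After 'eq': [5, 5, 2, -3, -3, 5, 5, 0]

Answer: [5, 5, 2, -3, -3, 5, 5, 0]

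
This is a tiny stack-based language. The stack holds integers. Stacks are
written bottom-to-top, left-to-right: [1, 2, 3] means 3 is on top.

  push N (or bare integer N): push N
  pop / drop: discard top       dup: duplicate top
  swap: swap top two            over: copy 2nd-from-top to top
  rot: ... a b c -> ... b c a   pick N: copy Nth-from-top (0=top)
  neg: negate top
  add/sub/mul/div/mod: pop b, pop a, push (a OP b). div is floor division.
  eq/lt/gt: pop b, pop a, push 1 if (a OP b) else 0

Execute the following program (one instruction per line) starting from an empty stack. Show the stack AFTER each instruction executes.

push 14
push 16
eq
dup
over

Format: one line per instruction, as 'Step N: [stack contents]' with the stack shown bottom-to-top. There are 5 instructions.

Step 1: [14]
Step 2: [14, 16]
Step 3: [0]
Step 4: [0, 0]
Step 5: [0, 0, 0]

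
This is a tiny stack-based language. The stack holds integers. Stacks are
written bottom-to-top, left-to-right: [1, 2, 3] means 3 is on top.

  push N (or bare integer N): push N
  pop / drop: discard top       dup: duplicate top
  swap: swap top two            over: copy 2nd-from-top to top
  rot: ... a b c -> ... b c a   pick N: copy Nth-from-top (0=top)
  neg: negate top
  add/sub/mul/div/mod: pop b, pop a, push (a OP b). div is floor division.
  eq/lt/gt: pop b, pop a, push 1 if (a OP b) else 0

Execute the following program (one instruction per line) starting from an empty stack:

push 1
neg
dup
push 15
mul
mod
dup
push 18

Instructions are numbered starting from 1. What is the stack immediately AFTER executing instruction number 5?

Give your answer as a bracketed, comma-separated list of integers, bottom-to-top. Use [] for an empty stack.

Step 1 ('push 1'): [1]
Step 2 ('neg'): [-1]
Step 3 ('dup'): [-1, -1]
Step 4 ('push 15'): [-1, -1, 15]
Step 5 ('mul'): [-1, -15]

Answer: [-1, -15]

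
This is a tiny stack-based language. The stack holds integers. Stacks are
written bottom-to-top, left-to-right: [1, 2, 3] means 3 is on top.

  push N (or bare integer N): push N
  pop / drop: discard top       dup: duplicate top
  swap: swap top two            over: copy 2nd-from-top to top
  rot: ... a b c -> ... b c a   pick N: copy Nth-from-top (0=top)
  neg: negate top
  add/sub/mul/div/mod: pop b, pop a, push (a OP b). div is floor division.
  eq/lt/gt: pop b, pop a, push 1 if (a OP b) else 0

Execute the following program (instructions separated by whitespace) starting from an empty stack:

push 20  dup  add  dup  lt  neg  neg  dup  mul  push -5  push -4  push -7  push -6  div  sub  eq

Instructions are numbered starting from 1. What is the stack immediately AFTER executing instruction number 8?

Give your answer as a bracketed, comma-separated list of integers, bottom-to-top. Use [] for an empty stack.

Answer: [0, 0]

Derivation:
Step 1 ('push 20'): [20]
Step 2 ('dup'): [20, 20]
Step 3 ('add'): [40]
Step 4 ('dup'): [40, 40]
Step 5 ('lt'): [0]
Step 6 ('neg'): [0]
Step 7 ('neg'): [0]
Step 8 ('dup'): [0, 0]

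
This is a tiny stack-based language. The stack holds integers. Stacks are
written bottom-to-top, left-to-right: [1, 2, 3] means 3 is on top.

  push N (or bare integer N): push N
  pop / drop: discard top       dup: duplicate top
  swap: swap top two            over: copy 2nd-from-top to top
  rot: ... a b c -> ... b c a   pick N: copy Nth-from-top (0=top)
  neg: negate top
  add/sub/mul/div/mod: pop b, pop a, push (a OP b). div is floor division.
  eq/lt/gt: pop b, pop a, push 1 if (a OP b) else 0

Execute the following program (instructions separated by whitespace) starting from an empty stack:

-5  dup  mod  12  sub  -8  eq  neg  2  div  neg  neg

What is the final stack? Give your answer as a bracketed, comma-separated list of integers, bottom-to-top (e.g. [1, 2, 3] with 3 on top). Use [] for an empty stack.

After 'push -5': [-5]
After 'dup': [-5, -5]
After 'mod': [0]
After 'push 12': [0, 12]
After 'sub': [-12]
After 'push -8': [-12, -8]
After 'eq': [0]
After 'neg': [0]
After 'push 2': [0, 2]
After 'div': [0]
After 'neg': [0]
After 'neg': [0]

Answer: [0]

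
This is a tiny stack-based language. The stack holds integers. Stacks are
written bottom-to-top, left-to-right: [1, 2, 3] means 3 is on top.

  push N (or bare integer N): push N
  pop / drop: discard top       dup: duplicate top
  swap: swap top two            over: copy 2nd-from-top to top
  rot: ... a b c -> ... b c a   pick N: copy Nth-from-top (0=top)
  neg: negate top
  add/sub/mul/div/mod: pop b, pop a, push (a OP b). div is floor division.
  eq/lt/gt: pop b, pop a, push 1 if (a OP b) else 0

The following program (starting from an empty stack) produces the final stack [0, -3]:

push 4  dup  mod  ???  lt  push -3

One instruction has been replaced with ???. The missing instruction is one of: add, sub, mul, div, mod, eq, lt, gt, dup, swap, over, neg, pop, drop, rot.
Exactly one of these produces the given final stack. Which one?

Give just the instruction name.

Answer: dup

Derivation:
Stack before ???: [0]
Stack after ???:  [0, 0]
The instruction that transforms [0] -> [0, 0] is: dup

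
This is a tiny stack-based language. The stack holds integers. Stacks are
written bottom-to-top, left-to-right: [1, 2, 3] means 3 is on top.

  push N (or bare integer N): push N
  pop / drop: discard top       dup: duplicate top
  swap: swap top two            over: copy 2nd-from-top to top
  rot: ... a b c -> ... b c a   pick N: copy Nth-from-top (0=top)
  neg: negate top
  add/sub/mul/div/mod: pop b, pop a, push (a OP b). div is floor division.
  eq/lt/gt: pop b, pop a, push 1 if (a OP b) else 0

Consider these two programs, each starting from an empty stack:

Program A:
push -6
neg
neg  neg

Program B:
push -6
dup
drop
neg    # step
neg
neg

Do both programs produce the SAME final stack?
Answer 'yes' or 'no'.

Answer: yes

Derivation:
Program A trace:
  After 'push -6': [-6]
  After 'neg': [6]
  After 'neg': [-6]
  After 'neg': [6]
Program A final stack: [6]

Program B trace:
  After 'push -6': [-6]
  After 'dup': [-6, -6]
  After 'drop': [-6]
  After 'neg': [6]
  After 'neg': [-6]
  After 'neg': [6]
Program B final stack: [6]
Same: yes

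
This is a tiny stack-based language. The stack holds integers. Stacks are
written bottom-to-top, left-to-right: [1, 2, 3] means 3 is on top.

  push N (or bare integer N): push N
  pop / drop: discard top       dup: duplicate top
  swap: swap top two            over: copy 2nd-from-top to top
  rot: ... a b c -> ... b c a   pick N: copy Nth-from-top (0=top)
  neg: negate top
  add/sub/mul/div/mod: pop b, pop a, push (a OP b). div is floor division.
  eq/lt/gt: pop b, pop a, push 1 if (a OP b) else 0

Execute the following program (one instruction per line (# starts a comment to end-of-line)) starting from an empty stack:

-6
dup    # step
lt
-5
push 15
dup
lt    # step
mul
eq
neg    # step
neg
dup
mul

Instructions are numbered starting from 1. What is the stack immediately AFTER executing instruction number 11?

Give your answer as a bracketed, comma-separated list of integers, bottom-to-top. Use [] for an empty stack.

Step 1 ('-6'): [-6]
Step 2 ('dup'): [-6, -6]
Step 3 ('lt'): [0]
Step 4 ('-5'): [0, -5]
Step 5 ('push 15'): [0, -5, 15]
Step 6 ('dup'): [0, -5, 15, 15]
Step 7 ('lt'): [0, -5, 0]
Step 8 ('mul'): [0, 0]
Step 9 ('eq'): [1]
Step 10 ('neg'): [-1]
Step 11 ('neg'): [1]

Answer: [1]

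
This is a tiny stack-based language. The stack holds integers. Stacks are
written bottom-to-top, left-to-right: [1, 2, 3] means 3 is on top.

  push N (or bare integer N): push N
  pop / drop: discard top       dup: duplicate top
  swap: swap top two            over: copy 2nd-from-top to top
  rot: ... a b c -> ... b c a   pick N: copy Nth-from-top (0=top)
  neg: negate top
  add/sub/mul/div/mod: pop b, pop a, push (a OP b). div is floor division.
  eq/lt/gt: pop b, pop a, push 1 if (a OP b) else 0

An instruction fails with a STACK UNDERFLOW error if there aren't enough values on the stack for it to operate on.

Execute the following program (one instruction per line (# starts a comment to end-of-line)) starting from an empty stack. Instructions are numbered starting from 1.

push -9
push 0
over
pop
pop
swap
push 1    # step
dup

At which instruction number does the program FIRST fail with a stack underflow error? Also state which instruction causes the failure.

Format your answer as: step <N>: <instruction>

Answer: step 6: swap

Derivation:
Step 1 ('push -9'): stack = [-9], depth = 1
Step 2 ('push 0'): stack = [-9, 0], depth = 2
Step 3 ('over'): stack = [-9, 0, -9], depth = 3
Step 4 ('pop'): stack = [-9, 0], depth = 2
Step 5 ('pop'): stack = [-9], depth = 1
Step 6 ('swap'): needs 2 value(s) but depth is 1 — STACK UNDERFLOW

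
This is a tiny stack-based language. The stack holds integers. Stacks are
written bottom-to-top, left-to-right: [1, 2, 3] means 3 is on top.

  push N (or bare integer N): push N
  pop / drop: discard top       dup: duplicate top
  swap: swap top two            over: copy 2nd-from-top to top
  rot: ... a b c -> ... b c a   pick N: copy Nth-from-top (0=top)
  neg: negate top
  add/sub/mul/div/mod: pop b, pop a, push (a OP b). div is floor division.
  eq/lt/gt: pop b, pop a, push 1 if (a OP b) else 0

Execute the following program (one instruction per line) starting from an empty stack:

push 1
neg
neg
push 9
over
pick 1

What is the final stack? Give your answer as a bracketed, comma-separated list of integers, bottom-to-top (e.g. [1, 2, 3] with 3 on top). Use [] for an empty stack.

After 'push 1': [1]
After 'neg': [-1]
After 'neg': [1]
After 'push 9': [1, 9]
After 'over': [1, 9, 1]
After 'pick 1': [1, 9, 1, 9]

Answer: [1, 9, 1, 9]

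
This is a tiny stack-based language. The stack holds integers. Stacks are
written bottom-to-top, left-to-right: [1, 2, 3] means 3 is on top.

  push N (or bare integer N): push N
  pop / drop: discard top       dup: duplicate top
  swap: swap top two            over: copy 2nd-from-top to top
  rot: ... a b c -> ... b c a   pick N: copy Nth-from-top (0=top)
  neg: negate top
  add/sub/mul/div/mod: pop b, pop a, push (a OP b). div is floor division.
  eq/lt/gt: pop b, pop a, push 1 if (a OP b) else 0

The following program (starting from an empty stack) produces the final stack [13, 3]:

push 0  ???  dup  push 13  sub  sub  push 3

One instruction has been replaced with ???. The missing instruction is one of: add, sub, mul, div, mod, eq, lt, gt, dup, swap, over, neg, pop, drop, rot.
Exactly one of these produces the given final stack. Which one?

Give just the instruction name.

Stack before ???: [0]
Stack after ???:  [0]
The instruction that transforms [0] -> [0] is: neg

Answer: neg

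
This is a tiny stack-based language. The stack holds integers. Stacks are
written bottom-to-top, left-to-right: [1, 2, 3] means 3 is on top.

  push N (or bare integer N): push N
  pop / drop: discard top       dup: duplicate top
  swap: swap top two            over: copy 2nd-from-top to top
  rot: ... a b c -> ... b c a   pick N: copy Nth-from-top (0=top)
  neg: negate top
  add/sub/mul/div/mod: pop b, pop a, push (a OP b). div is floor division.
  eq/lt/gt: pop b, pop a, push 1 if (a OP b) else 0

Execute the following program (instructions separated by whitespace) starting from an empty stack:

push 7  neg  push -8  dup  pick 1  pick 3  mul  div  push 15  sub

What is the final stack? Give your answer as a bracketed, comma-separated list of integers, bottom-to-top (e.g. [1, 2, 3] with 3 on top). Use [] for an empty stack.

After 'push 7': [7]
After 'neg': [-7]
After 'push -8': [-7, -8]
After 'dup': [-7, -8, -8]
After 'pick 1': [-7, -8, -8, -8]
After 'pick 3': [-7, -8, -8, -8, -7]
After 'mul': [-7, -8, -8, 56]
After 'div': [-7, -8, -1]
After 'push 15': [-7, -8, -1, 15]
After 'sub': [-7, -8, -16]

Answer: [-7, -8, -16]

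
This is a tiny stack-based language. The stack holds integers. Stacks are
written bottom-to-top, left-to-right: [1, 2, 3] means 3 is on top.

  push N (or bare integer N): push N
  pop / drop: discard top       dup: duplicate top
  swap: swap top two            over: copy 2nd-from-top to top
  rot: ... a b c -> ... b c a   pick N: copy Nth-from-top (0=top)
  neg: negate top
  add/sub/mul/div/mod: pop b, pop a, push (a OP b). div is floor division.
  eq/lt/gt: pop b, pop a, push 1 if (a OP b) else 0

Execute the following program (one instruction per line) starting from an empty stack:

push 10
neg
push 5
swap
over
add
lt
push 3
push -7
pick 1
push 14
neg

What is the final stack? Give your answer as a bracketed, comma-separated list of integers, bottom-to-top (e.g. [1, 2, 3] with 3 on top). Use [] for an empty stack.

After 'push 10': [10]
After 'neg': [-10]
After 'push 5': [-10, 5]
After 'swap': [5, -10]
After 'over': [5, -10, 5]
After 'add': [5, -5]
After 'lt': [0]
After 'push 3': [0, 3]
After 'push -7': [0, 3, -7]
After 'pick 1': [0, 3, -7, 3]
After 'push 14': [0, 3, -7, 3, 14]
After 'neg': [0, 3, -7, 3, -14]

Answer: [0, 3, -7, 3, -14]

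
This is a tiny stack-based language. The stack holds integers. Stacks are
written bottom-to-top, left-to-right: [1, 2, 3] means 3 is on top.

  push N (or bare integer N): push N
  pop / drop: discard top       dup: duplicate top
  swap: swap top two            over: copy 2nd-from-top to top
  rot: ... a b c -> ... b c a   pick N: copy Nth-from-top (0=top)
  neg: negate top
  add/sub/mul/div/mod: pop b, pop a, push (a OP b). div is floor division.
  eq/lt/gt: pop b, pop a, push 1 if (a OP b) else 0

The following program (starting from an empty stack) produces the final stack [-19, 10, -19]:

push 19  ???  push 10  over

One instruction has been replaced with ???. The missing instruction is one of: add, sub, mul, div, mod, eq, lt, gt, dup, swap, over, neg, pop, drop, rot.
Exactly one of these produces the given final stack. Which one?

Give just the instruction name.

Stack before ???: [19]
Stack after ???:  [-19]
The instruction that transforms [19] -> [-19] is: neg

Answer: neg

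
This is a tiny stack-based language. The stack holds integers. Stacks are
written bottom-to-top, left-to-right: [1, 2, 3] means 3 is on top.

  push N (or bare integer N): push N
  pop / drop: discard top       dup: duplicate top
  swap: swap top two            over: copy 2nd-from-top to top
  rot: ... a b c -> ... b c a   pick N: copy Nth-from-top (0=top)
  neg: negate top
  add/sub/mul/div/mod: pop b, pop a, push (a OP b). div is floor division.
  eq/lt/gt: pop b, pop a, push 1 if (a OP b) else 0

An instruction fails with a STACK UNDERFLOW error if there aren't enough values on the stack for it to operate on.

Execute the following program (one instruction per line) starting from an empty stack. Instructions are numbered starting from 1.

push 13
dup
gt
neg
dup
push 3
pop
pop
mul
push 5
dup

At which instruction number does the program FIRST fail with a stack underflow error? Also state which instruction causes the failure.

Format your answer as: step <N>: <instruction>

Answer: step 9: mul

Derivation:
Step 1 ('push 13'): stack = [13], depth = 1
Step 2 ('dup'): stack = [13, 13], depth = 2
Step 3 ('gt'): stack = [0], depth = 1
Step 4 ('neg'): stack = [0], depth = 1
Step 5 ('dup'): stack = [0, 0], depth = 2
Step 6 ('push 3'): stack = [0, 0, 3], depth = 3
Step 7 ('pop'): stack = [0, 0], depth = 2
Step 8 ('pop'): stack = [0], depth = 1
Step 9 ('mul'): needs 2 value(s) but depth is 1 — STACK UNDERFLOW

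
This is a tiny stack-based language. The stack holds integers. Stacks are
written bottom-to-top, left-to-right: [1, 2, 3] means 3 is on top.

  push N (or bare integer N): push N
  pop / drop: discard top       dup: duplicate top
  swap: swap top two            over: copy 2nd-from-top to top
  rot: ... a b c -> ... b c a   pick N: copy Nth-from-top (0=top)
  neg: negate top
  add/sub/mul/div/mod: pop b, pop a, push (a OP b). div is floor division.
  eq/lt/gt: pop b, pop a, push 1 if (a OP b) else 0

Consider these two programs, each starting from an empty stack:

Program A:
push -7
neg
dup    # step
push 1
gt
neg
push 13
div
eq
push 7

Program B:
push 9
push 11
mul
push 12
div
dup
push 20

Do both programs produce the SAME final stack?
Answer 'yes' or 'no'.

Program A trace:
  After 'push -7': [-7]
  After 'neg': [7]
  After 'dup': [7, 7]
  After 'push 1': [7, 7, 1]
  After 'gt': [7, 1]
  After 'neg': [7, -1]
  After 'push 13': [7, -1, 13]
  After 'div': [7, -1]
  After 'eq': [0]
  After 'push 7': [0, 7]
Program A final stack: [0, 7]

Program B trace:
  After 'push 9': [9]
  After 'push 11': [9, 11]
  After 'mul': [99]
  After 'push 12': [99, 12]
  After 'div': [8]
  After 'dup': [8, 8]
  After 'push 20': [8, 8, 20]
Program B final stack: [8, 8, 20]
Same: no

Answer: no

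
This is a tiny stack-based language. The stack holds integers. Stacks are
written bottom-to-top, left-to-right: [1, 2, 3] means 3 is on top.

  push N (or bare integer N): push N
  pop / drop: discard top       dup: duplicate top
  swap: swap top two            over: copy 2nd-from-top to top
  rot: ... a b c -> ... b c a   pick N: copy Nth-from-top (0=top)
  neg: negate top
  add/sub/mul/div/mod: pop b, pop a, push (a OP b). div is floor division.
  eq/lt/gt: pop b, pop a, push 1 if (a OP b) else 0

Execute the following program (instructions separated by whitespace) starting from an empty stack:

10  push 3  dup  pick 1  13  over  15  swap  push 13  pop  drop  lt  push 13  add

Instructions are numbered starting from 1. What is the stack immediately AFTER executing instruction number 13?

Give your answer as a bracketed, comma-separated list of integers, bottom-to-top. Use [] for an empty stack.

Answer: [10, 3, 3, 3, 1, 13]

Derivation:
Step 1 ('10'): [10]
Step 2 ('push 3'): [10, 3]
Step 3 ('dup'): [10, 3, 3]
Step 4 ('pick 1'): [10, 3, 3, 3]
Step 5 ('13'): [10, 3, 3, 3, 13]
Step 6 ('over'): [10, 3, 3, 3, 13, 3]
Step 7 ('15'): [10, 3, 3, 3, 13, 3, 15]
Step 8 ('swap'): [10, 3, 3, 3, 13, 15, 3]
Step 9 ('push 13'): [10, 3, 3, 3, 13, 15, 3, 13]
Step 10 ('pop'): [10, 3, 3, 3, 13, 15, 3]
Step 11 ('drop'): [10, 3, 3, 3, 13, 15]
Step 12 ('lt'): [10, 3, 3, 3, 1]
Step 13 ('push 13'): [10, 3, 3, 3, 1, 13]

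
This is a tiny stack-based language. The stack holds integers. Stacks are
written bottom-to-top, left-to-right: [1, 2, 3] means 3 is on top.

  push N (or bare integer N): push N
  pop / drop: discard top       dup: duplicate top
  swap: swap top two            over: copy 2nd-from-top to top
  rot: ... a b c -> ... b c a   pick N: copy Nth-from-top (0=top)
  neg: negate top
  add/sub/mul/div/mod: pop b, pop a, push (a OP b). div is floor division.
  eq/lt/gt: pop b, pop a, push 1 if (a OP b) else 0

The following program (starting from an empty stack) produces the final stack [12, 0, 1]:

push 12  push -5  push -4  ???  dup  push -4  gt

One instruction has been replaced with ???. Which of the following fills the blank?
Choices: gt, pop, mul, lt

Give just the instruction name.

Stack before ???: [12, -5, -4]
Stack after ???:  [12, 0]
Checking each choice:
  gt: MATCH
  pop: produces [12, -5, 0]
  mul: produces [12, 20, 1]
  lt: produces [12, 1, 1]


Answer: gt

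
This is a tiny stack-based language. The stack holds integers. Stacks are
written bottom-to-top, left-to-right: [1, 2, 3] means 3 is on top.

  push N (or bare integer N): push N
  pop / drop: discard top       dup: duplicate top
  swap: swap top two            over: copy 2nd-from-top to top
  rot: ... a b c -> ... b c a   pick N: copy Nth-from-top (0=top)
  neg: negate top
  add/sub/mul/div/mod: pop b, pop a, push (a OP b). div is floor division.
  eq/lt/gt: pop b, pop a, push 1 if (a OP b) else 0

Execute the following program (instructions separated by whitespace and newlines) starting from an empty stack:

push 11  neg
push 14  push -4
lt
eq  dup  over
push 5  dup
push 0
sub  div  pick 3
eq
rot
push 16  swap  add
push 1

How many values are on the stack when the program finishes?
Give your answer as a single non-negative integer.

After 'push 11': stack = [11] (depth 1)
After 'neg': stack = [-11] (depth 1)
After 'push 14': stack = [-11, 14] (depth 2)
After 'push -4': stack = [-11, 14, -4] (depth 3)
After 'lt': stack = [-11, 0] (depth 2)
After 'eq': stack = [0] (depth 1)
After 'dup': stack = [0, 0] (depth 2)
After 'over': stack = [0, 0, 0] (depth 3)
After 'push 5': stack = [0, 0, 0, 5] (depth 4)
After 'dup': stack = [0, 0, 0, 5, 5] (depth 5)
After 'push 0': stack = [0, 0, 0, 5, 5, 0] (depth 6)
After 'sub': stack = [0, 0, 0, 5, 5] (depth 5)
After 'div': stack = [0, 0, 0, 1] (depth 4)
After 'pick 3': stack = [0, 0, 0, 1, 0] (depth 5)
After 'eq': stack = [0, 0, 0, 0] (depth 4)
After 'rot': stack = [0, 0, 0, 0] (depth 4)
After 'push 16': stack = [0, 0, 0, 0, 16] (depth 5)
After 'swap': stack = [0, 0, 0, 16, 0] (depth 5)
After 'add': stack = [0, 0, 0, 16] (depth 4)
After 'push 1': stack = [0, 0, 0, 16, 1] (depth 5)

Answer: 5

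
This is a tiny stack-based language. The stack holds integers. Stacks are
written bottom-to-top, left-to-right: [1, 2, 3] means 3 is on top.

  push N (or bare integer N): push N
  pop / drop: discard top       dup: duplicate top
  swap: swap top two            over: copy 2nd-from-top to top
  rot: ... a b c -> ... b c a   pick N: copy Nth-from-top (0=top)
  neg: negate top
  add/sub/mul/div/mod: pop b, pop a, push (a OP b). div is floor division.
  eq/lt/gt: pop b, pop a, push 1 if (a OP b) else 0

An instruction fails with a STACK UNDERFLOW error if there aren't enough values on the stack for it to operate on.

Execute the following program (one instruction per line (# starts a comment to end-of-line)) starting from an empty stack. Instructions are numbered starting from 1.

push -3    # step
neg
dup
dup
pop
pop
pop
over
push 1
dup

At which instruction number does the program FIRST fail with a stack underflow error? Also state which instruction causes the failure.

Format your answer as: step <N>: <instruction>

Answer: step 8: over

Derivation:
Step 1 ('push -3'): stack = [-3], depth = 1
Step 2 ('neg'): stack = [3], depth = 1
Step 3 ('dup'): stack = [3, 3], depth = 2
Step 4 ('dup'): stack = [3, 3, 3], depth = 3
Step 5 ('pop'): stack = [3, 3], depth = 2
Step 6 ('pop'): stack = [3], depth = 1
Step 7 ('pop'): stack = [], depth = 0
Step 8 ('over'): needs 2 value(s) but depth is 0 — STACK UNDERFLOW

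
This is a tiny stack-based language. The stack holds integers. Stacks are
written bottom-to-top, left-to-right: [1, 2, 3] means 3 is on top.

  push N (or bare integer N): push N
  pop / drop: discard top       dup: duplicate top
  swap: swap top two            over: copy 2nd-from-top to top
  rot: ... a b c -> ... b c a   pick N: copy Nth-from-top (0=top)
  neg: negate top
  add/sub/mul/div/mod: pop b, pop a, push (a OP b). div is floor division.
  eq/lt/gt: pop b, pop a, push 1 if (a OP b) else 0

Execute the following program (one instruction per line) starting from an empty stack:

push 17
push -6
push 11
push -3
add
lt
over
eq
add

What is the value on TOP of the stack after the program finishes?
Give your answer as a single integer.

After 'push 17': [17]
After 'push -6': [17, -6]
After 'push 11': [17, -6, 11]
After 'push -3': [17, -6, 11, -3]
After 'add': [17, -6, 8]
After 'lt': [17, 1]
After 'over': [17, 1, 17]
After 'eq': [17, 0]
After 'add': [17]

Answer: 17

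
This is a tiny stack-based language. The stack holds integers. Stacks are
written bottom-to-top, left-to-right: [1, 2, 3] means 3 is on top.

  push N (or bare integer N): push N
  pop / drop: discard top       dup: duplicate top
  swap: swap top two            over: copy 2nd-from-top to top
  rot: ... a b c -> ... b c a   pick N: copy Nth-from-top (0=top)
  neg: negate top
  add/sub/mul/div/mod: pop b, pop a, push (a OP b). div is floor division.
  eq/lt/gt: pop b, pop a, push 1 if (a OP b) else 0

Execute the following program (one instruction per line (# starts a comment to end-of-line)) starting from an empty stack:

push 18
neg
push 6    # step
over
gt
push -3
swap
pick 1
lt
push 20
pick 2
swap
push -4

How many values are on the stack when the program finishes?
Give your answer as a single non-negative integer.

After 'push 18': stack = [18] (depth 1)
After 'neg': stack = [-18] (depth 1)
After 'push 6': stack = [-18, 6] (depth 2)
After 'over': stack = [-18, 6, -18] (depth 3)
After 'gt': stack = [-18, 1] (depth 2)
After 'push -3': stack = [-18, 1, -3] (depth 3)
After 'swap': stack = [-18, -3, 1] (depth 3)
After 'pick 1': stack = [-18, -3, 1, -3] (depth 4)
After 'lt': stack = [-18, -3, 0] (depth 3)
After 'push 20': stack = [-18, -3, 0, 20] (depth 4)
After 'pick 2': stack = [-18, -3, 0, 20, -3] (depth 5)
After 'swap': stack = [-18, -3, 0, -3, 20] (depth 5)
After 'push -4': stack = [-18, -3, 0, -3, 20, -4] (depth 6)

Answer: 6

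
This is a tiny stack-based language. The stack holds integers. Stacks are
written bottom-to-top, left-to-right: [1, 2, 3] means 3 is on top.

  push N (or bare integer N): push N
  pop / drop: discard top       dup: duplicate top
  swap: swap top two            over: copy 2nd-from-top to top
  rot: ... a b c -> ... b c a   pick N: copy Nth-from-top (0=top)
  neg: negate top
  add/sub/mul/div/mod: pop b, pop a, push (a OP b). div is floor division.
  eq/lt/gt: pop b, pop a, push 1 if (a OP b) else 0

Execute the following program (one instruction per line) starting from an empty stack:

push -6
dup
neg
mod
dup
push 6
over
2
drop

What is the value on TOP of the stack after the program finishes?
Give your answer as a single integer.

Answer: 0

Derivation:
After 'push -6': [-6]
After 'dup': [-6, -6]
After 'neg': [-6, 6]
After 'mod': [0]
After 'dup': [0, 0]
After 'push 6': [0, 0, 6]
After 'over': [0, 0, 6, 0]
After 'push 2': [0, 0, 6, 0, 2]
After 'drop': [0, 0, 6, 0]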